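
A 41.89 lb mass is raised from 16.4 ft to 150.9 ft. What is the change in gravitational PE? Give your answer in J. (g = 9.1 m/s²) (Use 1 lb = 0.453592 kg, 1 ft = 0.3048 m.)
Convert to SI: m = 19.001 kg, Δh = 40.9956 m
ΔPE = mgΔh = (19.001)(9.1)(40.9956) = 7089 J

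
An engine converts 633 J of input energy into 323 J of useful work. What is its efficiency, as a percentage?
η = W_out/W_in = 323/633 = 51.03%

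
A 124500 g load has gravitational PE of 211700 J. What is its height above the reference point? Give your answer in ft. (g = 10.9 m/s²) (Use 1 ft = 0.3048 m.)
Convert to SI: m = 124.5 kg, PE = 211700 J
h = PE/(mg) = 211700/(124.5·10.9) = 156.0 m = 511.8 ft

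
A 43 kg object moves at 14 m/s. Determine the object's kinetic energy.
KE = ½mv² = ½(43)(14)² = 4214.0 J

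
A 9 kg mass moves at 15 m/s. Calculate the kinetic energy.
KE = ½mv² = ½(9)(15)² = 1012.5 J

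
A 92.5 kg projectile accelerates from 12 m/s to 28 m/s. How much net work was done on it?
W = ΔKE = ½m(v₂² − v₁²) = ½(92.5)(28² − 12²) = 29600.0 J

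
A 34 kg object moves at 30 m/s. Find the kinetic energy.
KE = ½mv² = ½(34)(30)² = 15300.0 J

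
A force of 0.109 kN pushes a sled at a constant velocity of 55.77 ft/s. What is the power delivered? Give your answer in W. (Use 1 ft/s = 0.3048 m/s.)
Convert to SI: F = 109.0 N, v = 16.9987 m/s
P = Fv = (109.0)(16.9987) = 1853 W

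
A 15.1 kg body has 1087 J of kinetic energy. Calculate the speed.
v = √(2·KE/m) = √(2·1087/15.1) = 12.0 m/s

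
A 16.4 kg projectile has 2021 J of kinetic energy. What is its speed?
v = √(2·KE/m) = √(2·2021/16.4) = 15.7 m/s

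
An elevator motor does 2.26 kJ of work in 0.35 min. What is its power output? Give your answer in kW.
Convert to SI: W = 2260.0 J, t = 21.0 s
P = W/t = 2260.0/21.0 = 107.619 W = 0.1076 kW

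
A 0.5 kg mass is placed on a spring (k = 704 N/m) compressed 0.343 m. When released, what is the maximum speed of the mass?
½kx² = ½mv² ⇒ v = x√(k/m) = (0.343)√(704/0.5) = 12.87 m/s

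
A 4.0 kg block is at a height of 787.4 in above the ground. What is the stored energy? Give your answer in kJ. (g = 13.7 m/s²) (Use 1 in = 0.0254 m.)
Convert to SI: m = 4.0 kg, h = 20.0 m
PE = mgh = (4.0)(13.7)(20.0) = 1096.0 J = 1.096 kJ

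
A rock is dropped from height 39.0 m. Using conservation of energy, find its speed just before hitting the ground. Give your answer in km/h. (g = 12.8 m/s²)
mgh = ½mv² ⇒ v = √(2gh) = √(2·12.8·39.0) = 31.5975 m/s = 113.8 km/h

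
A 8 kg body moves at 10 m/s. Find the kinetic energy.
KE = ½mv² = ½(8)(10)² = 400.0 J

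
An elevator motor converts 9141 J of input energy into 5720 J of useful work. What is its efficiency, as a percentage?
η = W_out/W_in = 5720/9141 = 62.58%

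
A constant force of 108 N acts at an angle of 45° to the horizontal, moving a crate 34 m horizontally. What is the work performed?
W = F·d·cosθ = (108)(34)cos(45°) = 2596 J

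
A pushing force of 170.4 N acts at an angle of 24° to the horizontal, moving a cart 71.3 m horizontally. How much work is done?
W = F·d·cosθ = (170.4)(71.3)cos(24°) = 11100 J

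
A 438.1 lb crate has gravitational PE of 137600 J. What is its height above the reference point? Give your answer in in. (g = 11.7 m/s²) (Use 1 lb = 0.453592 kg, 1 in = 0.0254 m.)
Convert to SI: m = 198.719 kg, PE = 137600 J
h = PE/(mg) = 137600/(198.719·11.7) = 59.1826 m = 2330 in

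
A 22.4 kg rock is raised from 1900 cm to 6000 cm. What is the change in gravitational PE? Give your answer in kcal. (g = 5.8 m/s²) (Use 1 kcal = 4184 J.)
Convert to SI: m = 22.4 kg, Δh = 41.0 m
ΔPE = mgΔh = (22.4)(5.8)(41.0) = 5326.72 J = 1.273 kcal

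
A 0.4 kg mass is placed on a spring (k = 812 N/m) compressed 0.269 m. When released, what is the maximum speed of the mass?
½kx² = ½mv² ⇒ v = x√(k/m) = (0.269)√(812/0.4) = 12.12 m/s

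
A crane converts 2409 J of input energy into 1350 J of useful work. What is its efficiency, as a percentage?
η = W_out/W_in = 1350/2409 = 56.04%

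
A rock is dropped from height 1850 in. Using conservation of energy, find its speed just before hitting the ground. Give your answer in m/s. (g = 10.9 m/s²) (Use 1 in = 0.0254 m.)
Convert to SI: h = 46.99 m
mgh = ½mv² ⇒ v = √(2gh) = √(2·10.9·46.99) = 32.01 m/s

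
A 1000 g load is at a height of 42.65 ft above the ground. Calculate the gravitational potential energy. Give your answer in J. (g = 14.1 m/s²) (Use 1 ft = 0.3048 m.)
Convert to SI: m = 1.0 kg, h = 12.9997 m
PE = mgh = (1.0)(14.1)(12.9997) = 183.3 J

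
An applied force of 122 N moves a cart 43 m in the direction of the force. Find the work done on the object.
W = F·d = (122)(43) = 5246 J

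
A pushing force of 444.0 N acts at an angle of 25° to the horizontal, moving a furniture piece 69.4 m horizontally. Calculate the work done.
W = F·d·cosθ = (444.0)(69.4)cos(25°) = 27930 J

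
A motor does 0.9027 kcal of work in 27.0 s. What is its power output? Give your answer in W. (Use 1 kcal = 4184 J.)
Convert to SI: W = 3776.9 J, t = 27.0 s
P = W/t = 3776.9/27.0 = 139.9 W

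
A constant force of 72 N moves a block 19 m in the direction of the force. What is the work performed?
W = F·d = (72)(19) = 1368 J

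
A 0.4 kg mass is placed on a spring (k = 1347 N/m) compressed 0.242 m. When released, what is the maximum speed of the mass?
½kx² = ½mv² ⇒ v = x√(k/m) = (0.242)√(1347/0.4) = 14.04 m/s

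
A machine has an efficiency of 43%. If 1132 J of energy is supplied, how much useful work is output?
W_out = η·W_in = 0.43·1132 = 486.76 J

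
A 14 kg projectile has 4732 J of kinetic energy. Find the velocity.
v = √(2·KE/m) = √(2·4732/14) = 26.0 m/s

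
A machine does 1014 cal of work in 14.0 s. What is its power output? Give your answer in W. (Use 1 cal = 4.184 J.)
Convert to SI: W = 4242.58 J, t = 14.0 s
P = W/t = 4242.58/14.0 = 303.0 W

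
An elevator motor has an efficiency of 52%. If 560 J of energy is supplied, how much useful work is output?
W_out = η·W_in = 0.52·560 = 291.2 J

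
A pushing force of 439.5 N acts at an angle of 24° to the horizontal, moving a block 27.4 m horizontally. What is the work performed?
W = F·d·cosθ = (439.5)(27.4)cos(24°) = 11000 J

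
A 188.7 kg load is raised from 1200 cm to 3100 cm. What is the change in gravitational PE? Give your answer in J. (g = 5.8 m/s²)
Convert to SI: m = 188.7 kg, Δh = 19.0 m
ΔPE = mgΔh = (188.7)(5.8)(19.0) = 20790 J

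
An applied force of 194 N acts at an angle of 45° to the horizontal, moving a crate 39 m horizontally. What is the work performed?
W = F·d·cosθ = (194)(39)cos(45°) = 5350 J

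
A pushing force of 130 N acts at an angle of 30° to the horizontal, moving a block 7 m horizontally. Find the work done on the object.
W = F·d·cosθ = (130)(7)cos(30°) = 788.1 J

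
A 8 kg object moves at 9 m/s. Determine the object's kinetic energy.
KE = ½mv² = ½(8)(9)² = 324.0 J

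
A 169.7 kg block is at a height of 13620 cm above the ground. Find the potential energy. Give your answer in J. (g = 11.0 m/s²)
Convert to SI: m = 169.7 kg, h = 136.2 m
PE = mgh = (169.7)(11.0)(136.2) = 254200 J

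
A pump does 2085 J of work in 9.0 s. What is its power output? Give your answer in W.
P = W/t = 2085.0/9.0 = 231.7 W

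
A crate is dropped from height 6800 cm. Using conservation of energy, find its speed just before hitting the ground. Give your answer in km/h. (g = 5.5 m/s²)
Convert to SI: h = 68.0 m
mgh = ½mv² ⇒ v = √(2gh) = √(2·5.5·68.0) = 27.3496 m/s = 98.46 km/h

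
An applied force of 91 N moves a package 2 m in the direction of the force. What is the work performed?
W = F·d = (91)(2) = 182.0 J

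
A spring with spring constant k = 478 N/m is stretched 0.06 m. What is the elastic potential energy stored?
PE = ½kx² = ½(478)(0.06)² = 0.8604 J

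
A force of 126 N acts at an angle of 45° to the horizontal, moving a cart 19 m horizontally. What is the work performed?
W = F·d·cosθ = (126)(19)cos(45°) = 1693 J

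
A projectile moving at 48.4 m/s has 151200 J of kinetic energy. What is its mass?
m = 2·KE/v² = 2·151200/(48.4)² = 129.1 kg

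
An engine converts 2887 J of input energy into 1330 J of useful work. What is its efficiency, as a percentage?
η = W_out/W_in = 1330/2887 = 46.07%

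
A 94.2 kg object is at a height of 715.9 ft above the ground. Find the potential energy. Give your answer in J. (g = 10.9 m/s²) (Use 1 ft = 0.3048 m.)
Convert to SI: m = 94.2 kg, h = 218.206 m
PE = mgh = (94.2)(10.9)(218.206) = 224000 J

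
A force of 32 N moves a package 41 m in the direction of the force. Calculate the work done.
W = F·d = (32)(41) = 1312 J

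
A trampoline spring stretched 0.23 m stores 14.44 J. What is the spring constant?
k = 2·PE/x² = 2·14.44/(0.23)² = 545.9 N/m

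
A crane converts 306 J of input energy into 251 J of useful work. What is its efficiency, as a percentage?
η = W_out/W_in = 251/306 = 82.03%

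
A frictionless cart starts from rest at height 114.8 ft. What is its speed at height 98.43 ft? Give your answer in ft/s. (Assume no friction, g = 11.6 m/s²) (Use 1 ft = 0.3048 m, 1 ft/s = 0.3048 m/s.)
Convert to SI: h₁−h₂ = 4.98958 m
mgh₁ = mgh₂ + ½mv² ⇒ v = √(2g(h₁−h₂)) = √(2·11.6·4.98958) = 10.7591 m/s = 35.3 ft/s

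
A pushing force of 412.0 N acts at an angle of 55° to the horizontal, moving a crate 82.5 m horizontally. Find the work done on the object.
W = F·d·cosθ = (412.0)(82.5)cos(55°) = 19500 J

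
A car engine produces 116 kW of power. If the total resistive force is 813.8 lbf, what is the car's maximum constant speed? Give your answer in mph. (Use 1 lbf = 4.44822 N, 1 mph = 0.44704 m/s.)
Convert to SI: F = 3619.96 N
P = Fv ⇒ v = P/F = 116000 W/3619.96 N = 32.0445 m/s = 71.68 mph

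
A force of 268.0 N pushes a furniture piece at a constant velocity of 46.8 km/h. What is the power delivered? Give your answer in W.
Convert to SI: F = 268.0 N, v = 13.0 m/s
P = Fv = (268.0)(13.0) = 3484 W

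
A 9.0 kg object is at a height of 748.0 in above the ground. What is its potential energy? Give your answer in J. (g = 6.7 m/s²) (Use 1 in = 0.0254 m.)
Convert to SI: m = 9.0 kg, h = 18.9992 m
PE = mgh = (9.0)(6.7)(18.9992) = 1146 J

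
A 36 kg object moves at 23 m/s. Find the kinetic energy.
KE = ½mv² = ½(36)(23)² = 9522.0 J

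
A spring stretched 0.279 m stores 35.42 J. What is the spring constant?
k = 2·PE/x² = 2·35.42/(0.279)² = 910.1 N/m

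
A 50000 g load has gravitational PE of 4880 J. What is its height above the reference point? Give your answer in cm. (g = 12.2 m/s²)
Convert to SI: m = 50.0 kg, PE = 4880.0 J
h = PE/(mg) = 4880.0/(50.0·12.2) = 8.0 m = 800.0 cm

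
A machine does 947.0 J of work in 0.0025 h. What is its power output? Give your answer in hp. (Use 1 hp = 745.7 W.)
Convert to SI: W = 947.0 J, t = 9.0 s
P = W/t = 947.0/9.0 = 105.222 W = 0.1411 hp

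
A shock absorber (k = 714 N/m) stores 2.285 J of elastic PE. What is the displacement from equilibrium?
x = √(2·PE/k) = √(2·2.285/714) = 0.08 m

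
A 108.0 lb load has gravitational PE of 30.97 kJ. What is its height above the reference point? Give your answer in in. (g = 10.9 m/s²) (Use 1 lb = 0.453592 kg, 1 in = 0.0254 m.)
Convert to SI: m = 48.9879 kg, PE = 30970.0 J
h = PE/(mg) = 30970.0/(48.9879·10.9) = 57.9997 m = 2283 in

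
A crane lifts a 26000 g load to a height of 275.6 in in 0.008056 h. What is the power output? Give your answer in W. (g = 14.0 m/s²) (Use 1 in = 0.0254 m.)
Convert to SI: m = 26.0 kg, h = 7.00024 m, t = 29.0016 s
P = mgh/t = (26.0)(14.0)(7.00024)/29.0016 = 87.86 W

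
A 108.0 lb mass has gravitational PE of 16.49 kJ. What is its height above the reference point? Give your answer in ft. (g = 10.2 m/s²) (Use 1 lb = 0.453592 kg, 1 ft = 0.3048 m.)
Convert to SI: m = 48.9879 kg, PE = 16490.0 J
h = PE/(mg) = 16490.0/(48.9879·10.2) = 33.0013 m = 108.3 ft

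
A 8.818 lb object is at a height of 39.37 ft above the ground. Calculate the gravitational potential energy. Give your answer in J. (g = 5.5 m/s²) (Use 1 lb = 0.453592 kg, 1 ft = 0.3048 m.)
Convert to SI: m = 3.99977 kg, h = 12.0 m
PE = mgh = (3.99977)(5.5)(12.0) = 264.0 J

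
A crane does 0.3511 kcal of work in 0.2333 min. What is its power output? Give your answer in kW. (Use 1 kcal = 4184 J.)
Convert to SI: W = 1469.0 J, t = 13.998 s
P = W/t = 1469.0/13.998 = 104.944 W = 0.1049 kW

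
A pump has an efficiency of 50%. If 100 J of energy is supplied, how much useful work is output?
W_out = η·W_in = 0.5·100 = 50.0 J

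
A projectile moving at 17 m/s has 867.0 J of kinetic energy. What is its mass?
m = 2·KE/v² = 2·867.0/(17)² = 6.0 kg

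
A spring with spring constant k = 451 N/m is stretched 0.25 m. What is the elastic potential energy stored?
PE = ½kx² = ½(451)(0.25)² = 14.09 J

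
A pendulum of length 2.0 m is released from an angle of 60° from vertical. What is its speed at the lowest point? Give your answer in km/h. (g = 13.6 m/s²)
h = L(1 − cosθ) = 2.0(1 − cos60°) = 1.0 m
v = √(2gh) = √(2·13.6·1.0) = 5.21536 m/s = 18.78 km/h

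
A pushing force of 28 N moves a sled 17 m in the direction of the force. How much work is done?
W = F·d = (28)(17) = 476.0 J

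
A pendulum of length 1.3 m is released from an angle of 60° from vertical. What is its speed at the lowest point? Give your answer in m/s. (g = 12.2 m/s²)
h = L(1 − cosθ) = 1.3(1 − cos60°) = 0.65 m
v = √(2gh) = √(2·12.2·0.65) = 3.982 m/s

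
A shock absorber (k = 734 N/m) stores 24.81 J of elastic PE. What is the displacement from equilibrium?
x = √(2·PE/k) = √(2·24.81/734) = 0.26 m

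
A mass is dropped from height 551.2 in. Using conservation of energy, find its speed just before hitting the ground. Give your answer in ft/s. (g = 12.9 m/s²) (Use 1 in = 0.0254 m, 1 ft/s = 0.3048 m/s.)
Convert to SI: h = 14.0005 m
mgh = ½mv² ⇒ v = √(2gh) = √(2·12.9·14.0005) = 19.0056 m/s = 62.35 ft/s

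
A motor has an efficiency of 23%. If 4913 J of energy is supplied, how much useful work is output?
W_out = η·W_in = 0.23·4913 = 1129.99 J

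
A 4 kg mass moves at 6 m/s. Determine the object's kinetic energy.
KE = ½mv² = ½(4)(6)² = 72.0 J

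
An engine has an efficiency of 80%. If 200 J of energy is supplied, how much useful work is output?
W_out = η·W_in = 0.8·200 = 160.0 J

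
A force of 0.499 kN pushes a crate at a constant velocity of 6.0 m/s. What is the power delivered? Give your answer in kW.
Convert to SI: F = 499.0 N, v = 6.0 m/s
P = Fv = (499.0)(6.0) = 2994.0 W = 2.994 kW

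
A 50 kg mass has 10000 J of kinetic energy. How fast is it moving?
v = √(2·KE/m) = √(2·10000/50) = 20.0 m/s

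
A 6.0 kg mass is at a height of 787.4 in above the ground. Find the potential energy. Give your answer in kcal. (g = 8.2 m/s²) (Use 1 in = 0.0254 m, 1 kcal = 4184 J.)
Convert to SI: m = 6.0 kg, h = 20.0 m
PE = mgh = (6.0)(8.2)(20.0) = 983.998 J = 0.2352 kcal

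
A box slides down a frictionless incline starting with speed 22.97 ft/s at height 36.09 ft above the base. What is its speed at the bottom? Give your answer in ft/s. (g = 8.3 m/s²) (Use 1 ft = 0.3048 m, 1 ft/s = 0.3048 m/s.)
Convert to SI: v₀ = 7.00126 m/s, h = 11.0002 m
½mv₀² + mgh = ½mv² ⇒ v = √(v₀² + 2gh) = √(7.00126² + 2·8.3·11.0002) = 15.2191 m/s = 49.93 ft/s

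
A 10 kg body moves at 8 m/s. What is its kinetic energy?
KE = ½mv² = ½(10)(8)² = 320.0 J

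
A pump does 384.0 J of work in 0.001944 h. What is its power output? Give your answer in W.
Convert to SI: W = 384.0 J, t = 6.9984 s
P = W/t = 384.0/6.9984 = 54.87 W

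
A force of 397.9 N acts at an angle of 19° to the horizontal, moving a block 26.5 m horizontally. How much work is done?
W = F·d·cosθ = (397.9)(26.5)cos(19°) = 9970 J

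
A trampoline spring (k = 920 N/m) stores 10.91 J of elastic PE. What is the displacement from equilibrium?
x = √(2·PE/k) = √(2·10.91/920) = 0.154 m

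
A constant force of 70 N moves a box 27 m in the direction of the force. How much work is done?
W = F·d = (70)(27) = 1890 J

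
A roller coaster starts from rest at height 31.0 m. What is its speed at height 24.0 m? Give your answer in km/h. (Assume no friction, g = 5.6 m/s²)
mgh₁ = mgh₂ + ½mv² ⇒ v = √(2g(h₁−h₂)) = √(2·5.6·7.0) = 8.85438 m/s = 31.88 km/h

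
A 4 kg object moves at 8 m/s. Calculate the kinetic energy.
KE = ½mv² = ½(4)(8)² = 128.0 J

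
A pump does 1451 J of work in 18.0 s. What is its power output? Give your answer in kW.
P = W/t = 1451.0/18.0 = 80.6111 W = 0.08061 kW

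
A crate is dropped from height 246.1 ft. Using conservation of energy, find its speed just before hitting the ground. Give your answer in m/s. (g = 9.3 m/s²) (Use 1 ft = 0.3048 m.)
Convert to SI: h = 75.0113 m
mgh = ½mv² ⇒ v = √(2gh) = √(2·9.3·75.0113) = 37.35 m/s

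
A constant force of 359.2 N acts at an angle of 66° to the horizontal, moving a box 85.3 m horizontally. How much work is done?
W = F·d·cosθ = (359.2)(85.3)cos(66°) = 12460 J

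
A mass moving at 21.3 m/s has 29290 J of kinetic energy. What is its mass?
m = 2·KE/v² = 2·29290/(21.3)² = 129.1 kg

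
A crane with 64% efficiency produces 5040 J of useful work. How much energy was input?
W_in = W_out/η = 5040/0.64 = 7875 J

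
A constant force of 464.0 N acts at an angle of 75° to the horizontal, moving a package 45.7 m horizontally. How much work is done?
W = F·d·cosθ = (464.0)(45.7)cos(75°) = 5488 J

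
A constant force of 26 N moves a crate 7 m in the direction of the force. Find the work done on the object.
W = F·d = (26)(7) = 182.0 J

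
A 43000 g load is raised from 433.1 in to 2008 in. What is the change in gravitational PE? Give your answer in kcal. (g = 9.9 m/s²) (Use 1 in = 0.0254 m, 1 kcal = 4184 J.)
Convert to SI: m = 43.0 kg, Δh = 40.0025 m
ΔPE = mgΔh = (43.0)(9.9)(40.0025) = 17029.0 J = 4.07 kcal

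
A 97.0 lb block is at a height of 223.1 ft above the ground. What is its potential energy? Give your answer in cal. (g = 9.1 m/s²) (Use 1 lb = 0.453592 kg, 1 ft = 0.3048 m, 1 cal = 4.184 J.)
Convert to SI: m = 43.9984 kg, h = 68.0009 m
PE = mgh = (43.9984)(9.1)(68.0009) = 27226.6 J = 6507 cal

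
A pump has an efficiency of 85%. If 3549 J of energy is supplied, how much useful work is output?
W_out = η·W_in = 0.85·3549 = 3016.65 J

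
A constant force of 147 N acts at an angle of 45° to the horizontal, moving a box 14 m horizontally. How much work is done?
W = F·d·cosθ = (147)(14)cos(45°) = 1455 J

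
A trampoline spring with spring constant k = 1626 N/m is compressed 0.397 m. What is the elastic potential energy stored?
PE = ½kx² = ½(1626)(0.397)² = 128.1 J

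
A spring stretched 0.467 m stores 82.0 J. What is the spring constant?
k = 2·PE/x² = 2·82.0/(0.467)² = 752.0 N/m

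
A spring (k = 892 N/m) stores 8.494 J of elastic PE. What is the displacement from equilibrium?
x = √(2·PE/k) = √(2·8.494/892) = 0.138 m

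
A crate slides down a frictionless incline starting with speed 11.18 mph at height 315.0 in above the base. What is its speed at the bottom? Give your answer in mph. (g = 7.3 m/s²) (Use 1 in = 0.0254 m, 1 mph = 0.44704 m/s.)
Convert to SI: v₀ = 4.99791 m/s, h = 8.001 m
½mv₀² + mgh = ½mv² ⇒ v = √(v₀² + 2gh) = √(4.99791² + 2·7.3·8.001) = 11.9077 m/s = 26.64 mph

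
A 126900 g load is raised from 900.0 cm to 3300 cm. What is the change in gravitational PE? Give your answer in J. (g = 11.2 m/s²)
Convert to SI: m = 126.9 kg, Δh = 24.0 m
ΔPE = mgΔh = (126.9)(11.2)(24.0) = 34110 J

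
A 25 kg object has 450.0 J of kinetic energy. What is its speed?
v = √(2·KE/m) = √(2·450.0/25) = 6.0 m/s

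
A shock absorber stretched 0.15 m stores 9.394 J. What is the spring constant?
k = 2·PE/x² = 2·9.394/(0.15)² = 835.0 N/m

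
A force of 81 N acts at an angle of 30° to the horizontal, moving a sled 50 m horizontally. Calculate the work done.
W = F·d·cosθ = (81)(50)cos(30°) = 3507 J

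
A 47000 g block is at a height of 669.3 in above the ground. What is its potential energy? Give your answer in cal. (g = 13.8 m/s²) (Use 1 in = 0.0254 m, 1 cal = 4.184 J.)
Convert to SI: m = 47.0 kg, h = 17.0002 m
PE = mgh = (47.0)(13.8)(17.0002) = 11026.3 J = 2635 cal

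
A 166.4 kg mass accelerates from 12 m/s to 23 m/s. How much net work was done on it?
W = ΔKE = ½m(v₂² − v₁²) = ½(166.4)(23² − 12²) = 32032.0 J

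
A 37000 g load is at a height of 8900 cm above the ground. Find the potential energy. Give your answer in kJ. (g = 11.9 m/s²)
Convert to SI: m = 37.0 kg, h = 89.0 m
PE = mgh = (37.0)(11.9)(89.0) = 39186.7 J = 39.19 kJ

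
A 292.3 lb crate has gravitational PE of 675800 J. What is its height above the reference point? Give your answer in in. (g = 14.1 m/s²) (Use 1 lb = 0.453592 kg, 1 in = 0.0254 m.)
Convert to SI: m = 132.585 kg, PE = 675800 J
h = PE/(mg) = 675800/(132.585·14.1) = 361.497 m = 14230 in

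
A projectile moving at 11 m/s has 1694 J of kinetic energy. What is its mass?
m = 2·KE/v² = 2·1694/(11)² = 28.0 kg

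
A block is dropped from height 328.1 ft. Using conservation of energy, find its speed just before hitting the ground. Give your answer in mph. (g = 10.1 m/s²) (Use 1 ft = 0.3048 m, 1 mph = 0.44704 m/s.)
Convert to SI: h = 100.005 m
mgh = ½mv² ⇒ v = √(2gh) = √(2·10.1·100.005) = 44.9455 m/s = 100.5 mph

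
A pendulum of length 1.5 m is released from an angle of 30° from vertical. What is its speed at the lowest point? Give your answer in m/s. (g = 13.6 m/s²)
h = L(1 − cosθ) = 1.5(1 − cos30°) = 0.200962 m
v = √(2gh) = √(2·13.6·0.200962) = 2.338 m/s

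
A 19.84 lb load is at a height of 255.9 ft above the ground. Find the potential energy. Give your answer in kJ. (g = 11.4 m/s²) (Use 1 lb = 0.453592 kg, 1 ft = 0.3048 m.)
Convert to SI: m = 8.99927 kg, h = 77.9983 m
PE = mgh = (8.99927)(11.4)(77.9983) = 8001.97 J = 8.002 kJ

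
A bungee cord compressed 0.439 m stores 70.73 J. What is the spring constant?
k = 2·PE/x² = 2·70.73/(0.439)² = 734.0 N/m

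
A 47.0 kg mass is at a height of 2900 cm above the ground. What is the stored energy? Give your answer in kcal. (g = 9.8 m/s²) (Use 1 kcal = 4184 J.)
Convert to SI: m = 47.0 kg, h = 29.0 m
PE = mgh = (47.0)(9.8)(29.0) = 13357.4 J = 3.192 kcal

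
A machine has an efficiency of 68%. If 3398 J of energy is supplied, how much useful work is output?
W_out = η·W_in = 0.68·3398 = 2310.64 J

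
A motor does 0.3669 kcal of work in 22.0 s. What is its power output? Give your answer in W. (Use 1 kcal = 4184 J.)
Convert to SI: W = 1535.11 J, t = 22.0 s
P = W/t = 1535.11/22.0 = 69.78 W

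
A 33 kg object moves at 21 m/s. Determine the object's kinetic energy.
KE = ½mv² = ½(33)(21)² = 7276.5 J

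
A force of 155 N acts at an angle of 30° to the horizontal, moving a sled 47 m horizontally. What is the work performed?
W = F·d·cosθ = (155)(47)cos(30°) = 6309 J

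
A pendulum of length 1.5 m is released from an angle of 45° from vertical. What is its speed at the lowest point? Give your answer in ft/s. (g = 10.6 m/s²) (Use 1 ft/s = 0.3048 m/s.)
h = L(1 − cosθ) = 1.5(1 − cos45°) = 0.43934 m
v = √(2gh) = √(2·10.6·0.43934) = 3.05189 m/s = 10.01 ft/s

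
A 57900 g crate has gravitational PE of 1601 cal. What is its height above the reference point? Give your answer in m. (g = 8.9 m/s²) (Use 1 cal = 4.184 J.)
Convert to SI: m = 57.9 kg, PE = 6698.58 J
h = PE/(mg) = 6698.58/(57.9·8.9) = 13.0 m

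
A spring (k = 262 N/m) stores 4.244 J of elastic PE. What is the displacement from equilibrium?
x = √(2·PE/k) = √(2·4.244/262) = 0.18 m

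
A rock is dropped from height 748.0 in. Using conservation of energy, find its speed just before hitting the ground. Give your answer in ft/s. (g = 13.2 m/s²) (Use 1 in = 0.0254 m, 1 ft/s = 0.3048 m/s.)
Convert to SI: h = 18.9992 m
mgh = ½mv² ⇒ v = √(2gh) = √(2·13.2·18.9992) = 22.396 m/s = 73.48 ft/s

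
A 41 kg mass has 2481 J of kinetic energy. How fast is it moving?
v = √(2·KE/m) = √(2·2481/41) = 11.0 m/s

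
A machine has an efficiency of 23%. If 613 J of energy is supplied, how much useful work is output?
W_out = η·W_in = 0.23·613 = 140.99 J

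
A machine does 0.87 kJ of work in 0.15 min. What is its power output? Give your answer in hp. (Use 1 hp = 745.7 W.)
Convert to SI: W = 870.0 J, t = 9.0 s
P = W/t = 870.0/9.0 = 96.6667 W = 0.1296 hp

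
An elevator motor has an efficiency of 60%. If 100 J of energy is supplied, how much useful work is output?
W_out = η·W_in = 0.6·100 = 60.0 J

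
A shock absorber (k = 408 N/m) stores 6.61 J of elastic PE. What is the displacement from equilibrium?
x = √(2·PE/k) = √(2·6.61/408) = 0.18 m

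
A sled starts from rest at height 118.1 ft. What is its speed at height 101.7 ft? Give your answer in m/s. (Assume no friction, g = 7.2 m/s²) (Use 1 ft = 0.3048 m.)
Convert to SI: h₁−h₂ = 4.99872 m
mgh₁ = mgh₂ + ½mv² ⇒ v = √(2g(h₁−h₂)) = √(2·7.2·4.99872) = 8.484 m/s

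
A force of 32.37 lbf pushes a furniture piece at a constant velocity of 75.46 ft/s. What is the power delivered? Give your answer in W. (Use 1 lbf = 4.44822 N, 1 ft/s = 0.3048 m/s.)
Convert to SI: F = 143.989 N, v = 23.0002 m/s
P = Fv = (143.989)(23.0002) = 3312 W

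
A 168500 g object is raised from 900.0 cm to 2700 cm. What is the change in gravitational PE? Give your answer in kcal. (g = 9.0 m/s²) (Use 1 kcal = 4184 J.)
Convert to SI: m = 168.5 kg, Δh = 18.0 m
ΔPE = mgΔh = (168.5)(9.0)(18.0) = 27297.0 J = 6.524 kcal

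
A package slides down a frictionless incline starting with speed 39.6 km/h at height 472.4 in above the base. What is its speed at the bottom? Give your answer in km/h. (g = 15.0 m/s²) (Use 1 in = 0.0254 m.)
Convert to SI: v₀ = 11.0 m/s, h = 11.999 m
½mv₀² + mgh = ½mv² ⇒ v = √(v₀² + 2gh) = √(11.0² + 2·15.0·11.999) = 21.931 m/s = 78.95 km/h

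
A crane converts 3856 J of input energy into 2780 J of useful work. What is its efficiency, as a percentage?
η = W_out/W_in = 2780/3856 = 72.1%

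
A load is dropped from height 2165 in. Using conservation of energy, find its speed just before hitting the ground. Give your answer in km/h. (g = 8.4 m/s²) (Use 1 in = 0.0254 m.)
Convert to SI: h = 54.991 m
mgh = ½mv² ⇒ v = √(2gh) = √(2·8.4·54.991) = 30.3949 m/s = 109.4 km/h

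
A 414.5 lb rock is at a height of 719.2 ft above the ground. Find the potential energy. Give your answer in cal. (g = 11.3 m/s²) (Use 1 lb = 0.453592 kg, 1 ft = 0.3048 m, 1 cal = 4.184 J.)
Convert to SI: m = 188.014 kg, h = 219.212 m
PE = mgh = (188.014)(11.3)(219.212) = 465729 J = 111300 cal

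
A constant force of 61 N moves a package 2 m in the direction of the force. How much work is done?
W = F·d = (61)(2) = 122.0 J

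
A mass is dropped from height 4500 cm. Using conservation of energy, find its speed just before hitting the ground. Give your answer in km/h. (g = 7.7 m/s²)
Convert to SI: h = 45.0 m
mgh = ½mv² ⇒ v = √(2gh) = √(2·7.7·45.0) = 26.3249 m/s = 94.77 km/h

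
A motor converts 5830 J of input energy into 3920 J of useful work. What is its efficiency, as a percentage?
η = W_out/W_in = 3920/5830 = 67.24%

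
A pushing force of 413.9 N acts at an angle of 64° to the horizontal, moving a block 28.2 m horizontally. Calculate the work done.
W = F·d·cosθ = (413.9)(28.2)cos(64°) = 5117 J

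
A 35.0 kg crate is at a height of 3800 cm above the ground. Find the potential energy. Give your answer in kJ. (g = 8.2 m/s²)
Convert to SI: m = 35.0 kg, h = 38.0 m
PE = mgh = (35.0)(8.2)(38.0) = 10906.0 J = 10.91 kJ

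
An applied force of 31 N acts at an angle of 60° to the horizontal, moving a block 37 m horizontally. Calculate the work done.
W = F·d·cosθ = (31)(37)cos(60°) = 573.5 J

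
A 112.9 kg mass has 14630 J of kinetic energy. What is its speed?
v = √(2·KE/m) = √(2·14630/112.9) = 16.1 m/s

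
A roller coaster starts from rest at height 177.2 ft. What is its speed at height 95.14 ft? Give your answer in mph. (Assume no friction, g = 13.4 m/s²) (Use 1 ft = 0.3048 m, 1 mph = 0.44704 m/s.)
Convert to SI: h₁−h₂ = 25.0119 m
mgh₁ = mgh₂ + ½mv² ⇒ v = √(2g(h₁−h₂)) = √(2·13.4·25.0119) = 25.8905 m/s = 57.92 mph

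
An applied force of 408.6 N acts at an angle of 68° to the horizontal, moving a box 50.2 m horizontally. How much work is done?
W = F·d·cosθ = (408.6)(50.2)cos(68°) = 7684 J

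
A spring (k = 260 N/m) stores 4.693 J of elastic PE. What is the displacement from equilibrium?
x = √(2·PE/k) = √(2·4.693/260) = 0.19 m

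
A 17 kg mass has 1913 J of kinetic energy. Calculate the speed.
v = √(2·KE/m) = √(2·1913/17) = 15.0 m/s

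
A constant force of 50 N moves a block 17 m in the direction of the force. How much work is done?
W = F·d = (50)(17) = 850.0 J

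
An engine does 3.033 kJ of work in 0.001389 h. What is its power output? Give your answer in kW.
Convert to SI: W = 3033.0 J, t = 5.0004 s
P = W/t = 3033.0/5.0004 = 606.551 W = 0.6066 kW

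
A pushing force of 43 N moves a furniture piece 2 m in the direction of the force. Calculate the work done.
W = F·d = (43)(2) = 86.0 J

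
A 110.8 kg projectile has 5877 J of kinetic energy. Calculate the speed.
v = √(2·KE/m) = √(2·5877/110.8) = 10.3 m/s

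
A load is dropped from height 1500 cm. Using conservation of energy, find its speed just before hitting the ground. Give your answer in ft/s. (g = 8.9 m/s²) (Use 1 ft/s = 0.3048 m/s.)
Convert to SI: h = 15.0 m
mgh = ½mv² ⇒ v = √(2gh) = √(2·8.9·15.0) = 16.3401 m/s = 53.61 ft/s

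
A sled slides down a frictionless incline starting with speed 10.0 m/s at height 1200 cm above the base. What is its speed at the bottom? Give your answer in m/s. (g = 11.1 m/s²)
Convert to SI: v₀ = 10.0 m/s, h = 12.0 m
½mv₀² + mgh = ½mv² ⇒ v = √(v₀² + 2gh) = √(10.0² + 2·11.1·12.0) = 19.14 m/s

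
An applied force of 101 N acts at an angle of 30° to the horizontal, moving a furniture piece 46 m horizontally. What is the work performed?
W = F·d·cosθ = (101)(46)cos(30°) = 4024 J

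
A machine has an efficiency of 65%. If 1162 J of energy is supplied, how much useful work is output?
W_out = η·W_in = 0.65·1162 = 755.3 J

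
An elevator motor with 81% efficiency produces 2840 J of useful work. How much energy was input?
W_in = W_out/η = 2840/0.81 = 3506 J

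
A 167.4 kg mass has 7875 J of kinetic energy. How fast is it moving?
v = √(2·KE/m) = √(2·7875/167.4) = 9.7 m/s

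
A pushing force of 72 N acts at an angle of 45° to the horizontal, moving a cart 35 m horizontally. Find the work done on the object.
W = F·d·cosθ = (72)(35)cos(45°) = 1782 J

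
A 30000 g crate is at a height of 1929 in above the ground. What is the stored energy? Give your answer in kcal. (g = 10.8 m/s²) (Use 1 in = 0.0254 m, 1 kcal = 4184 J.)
Convert to SI: m = 30.0 kg, h = 48.9966 m
PE = mgh = (30.0)(10.8)(48.9966) = 15874.9 J = 3.794 kcal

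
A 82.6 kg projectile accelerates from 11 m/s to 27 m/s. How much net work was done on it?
W = ΔKE = ½m(v₂² − v₁²) = ½(82.6)(27² − 11²) = 25110.4 J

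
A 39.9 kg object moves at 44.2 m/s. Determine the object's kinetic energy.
KE = ½mv² = ½(39.9)(44.2)² = 38980 J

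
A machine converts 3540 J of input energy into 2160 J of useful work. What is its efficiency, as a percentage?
η = W_out/W_in = 2160/3540 = 61.02%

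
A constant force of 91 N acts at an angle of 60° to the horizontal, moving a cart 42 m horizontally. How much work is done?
W = F·d·cosθ = (91)(42)cos(60°) = 1911 J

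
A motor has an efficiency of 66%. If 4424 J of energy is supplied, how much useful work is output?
W_out = η·W_in = 0.66·4424 = 2919.84 J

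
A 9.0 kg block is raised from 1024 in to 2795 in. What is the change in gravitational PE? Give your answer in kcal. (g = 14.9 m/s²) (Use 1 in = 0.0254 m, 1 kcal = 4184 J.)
Convert to SI: m = 9.0 kg, Δh = 44.9834 m
ΔPE = mgΔh = (9.0)(14.9)(44.9834) = 6032.27 J = 1.442 kcal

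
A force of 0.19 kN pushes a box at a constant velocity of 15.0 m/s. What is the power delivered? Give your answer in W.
Convert to SI: F = 190.0 N, v = 15.0 m/s
P = Fv = (190.0)(15.0) = 2850 W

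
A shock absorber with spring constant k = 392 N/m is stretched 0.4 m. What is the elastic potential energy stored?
PE = ½kx² = ½(392)(0.4)² = 31.36 J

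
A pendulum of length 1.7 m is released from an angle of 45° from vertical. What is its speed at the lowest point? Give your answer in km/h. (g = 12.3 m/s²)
h = L(1 − cosθ) = 1.7(1 − cos45°) = 0.497918 m
v = √(2gh) = √(2·12.3·0.497918) = 3.49983 m/s = 12.6 km/h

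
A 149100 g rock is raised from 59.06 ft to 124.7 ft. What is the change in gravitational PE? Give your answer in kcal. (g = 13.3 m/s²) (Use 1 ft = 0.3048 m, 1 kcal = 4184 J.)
Convert to SI: m = 149.1 kg, Δh = 20.0071 m
ΔPE = mgΔh = (149.1)(13.3)(20.0071) = 39674.6 J = 9.482 kcal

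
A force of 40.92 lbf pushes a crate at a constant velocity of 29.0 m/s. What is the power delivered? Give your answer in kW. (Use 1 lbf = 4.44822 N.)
Convert to SI: F = 182.021 N, v = 29.0 m/s
P = Fv = (182.021)(29.0) = 5278.61 W = 5.279 kW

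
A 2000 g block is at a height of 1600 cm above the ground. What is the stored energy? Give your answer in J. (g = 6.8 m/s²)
Convert to SI: m = 2.0 kg, h = 16.0 m
PE = mgh = (2.0)(6.8)(16.0) = 217.6 J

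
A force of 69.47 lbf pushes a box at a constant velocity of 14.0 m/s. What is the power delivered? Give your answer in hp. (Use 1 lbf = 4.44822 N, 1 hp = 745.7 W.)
Convert to SI: F = 309.018 N, v = 14.0 m/s
P = Fv = (309.018)(14.0) = 4326.25 W = 5.802 hp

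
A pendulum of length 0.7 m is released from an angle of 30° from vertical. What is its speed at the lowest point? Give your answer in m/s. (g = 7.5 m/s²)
h = L(1 − cosθ) = 0.7(1 − cos30°) = 0.0937822 m
v = √(2gh) = √(2·7.5·0.0937822) = 1.186 m/s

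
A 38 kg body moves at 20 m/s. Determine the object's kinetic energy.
KE = ½mv² = ½(38)(20)² = 7600.0 J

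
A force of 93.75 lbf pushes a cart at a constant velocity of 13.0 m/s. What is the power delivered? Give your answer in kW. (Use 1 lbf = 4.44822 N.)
Convert to SI: F = 417.021 N, v = 13.0 m/s
P = Fv = (417.021)(13.0) = 5421.27 W = 5.421 kW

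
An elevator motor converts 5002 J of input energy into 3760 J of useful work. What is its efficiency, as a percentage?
η = W_out/W_in = 3760/5002 = 75.17%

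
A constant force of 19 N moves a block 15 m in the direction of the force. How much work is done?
W = F·d = (19)(15) = 285.0 J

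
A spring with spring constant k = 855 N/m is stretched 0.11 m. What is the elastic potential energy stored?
PE = ½kx² = ½(855)(0.11)² = 5.173 J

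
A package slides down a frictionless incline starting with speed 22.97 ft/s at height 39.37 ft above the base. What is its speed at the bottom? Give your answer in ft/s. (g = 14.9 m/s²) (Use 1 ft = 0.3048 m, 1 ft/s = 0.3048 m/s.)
Convert to SI: v₀ = 7.00126 m/s, h = 12.0 m
½mv₀² + mgh = ½mv² ⇒ v = √(v₀² + 2gh) = √(7.00126² + 2·14.9·12.0) = 20.1647 m/s = 66.16 ft/s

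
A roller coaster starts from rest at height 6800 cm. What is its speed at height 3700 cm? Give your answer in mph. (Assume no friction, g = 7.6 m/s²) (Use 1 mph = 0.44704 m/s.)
Convert to SI: h₁−h₂ = 31.0 m
mgh₁ = mgh₂ + ½mv² ⇒ v = √(2g(h₁−h₂)) = √(2·7.6·31.0) = 21.7071 m/s = 48.56 mph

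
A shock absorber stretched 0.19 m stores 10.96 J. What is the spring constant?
k = 2·PE/x² = 2·10.96/(0.19)² = 607.2 N/m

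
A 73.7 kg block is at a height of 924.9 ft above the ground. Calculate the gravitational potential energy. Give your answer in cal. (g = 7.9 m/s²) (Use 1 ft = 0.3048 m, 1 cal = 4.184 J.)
Convert to SI: m = 73.7 kg, h = 281.91 m
PE = mgh = (73.7)(7.9)(281.91) = 164136 J = 39230 cal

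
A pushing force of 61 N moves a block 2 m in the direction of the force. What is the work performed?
W = F·d = (61)(2) = 122.0 J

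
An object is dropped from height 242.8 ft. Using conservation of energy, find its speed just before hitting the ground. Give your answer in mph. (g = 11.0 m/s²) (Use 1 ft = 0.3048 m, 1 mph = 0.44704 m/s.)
Convert to SI: h = 74.0054 m
mgh = ½mv² ⇒ v = √(2gh) = √(2·11.0·74.0054) = 40.35 m/s = 90.26 mph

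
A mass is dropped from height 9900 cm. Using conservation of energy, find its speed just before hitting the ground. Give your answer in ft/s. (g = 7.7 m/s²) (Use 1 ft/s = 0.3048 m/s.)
Convert to SI: h = 99.0 m
mgh = ½mv² ⇒ v = √(2gh) = √(2·7.7·99.0) = 39.0461 m/s = 128.1 ft/s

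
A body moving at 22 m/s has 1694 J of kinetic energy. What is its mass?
m = 2·KE/v² = 2·1694/(22)² = 7.0 kg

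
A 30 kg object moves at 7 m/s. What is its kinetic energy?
KE = ½mv² = ½(30)(7)² = 735.0 J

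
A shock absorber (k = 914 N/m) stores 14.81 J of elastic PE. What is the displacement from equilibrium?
x = √(2·PE/k) = √(2·14.81/914) = 0.18 m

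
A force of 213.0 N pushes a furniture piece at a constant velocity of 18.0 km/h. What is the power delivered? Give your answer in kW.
Convert to SI: F = 213.0 N, v = 5.0 m/s
P = Fv = (213.0)(5.0) = 1065.0 W = 1.065 kW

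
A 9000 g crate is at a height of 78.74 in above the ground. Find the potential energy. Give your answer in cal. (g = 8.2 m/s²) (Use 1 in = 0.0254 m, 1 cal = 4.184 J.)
Convert to SI: m = 9.0 kg, h = 2.0 m
PE = mgh = (9.0)(8.2)(2.0) = 147.6 J = 35.28 cal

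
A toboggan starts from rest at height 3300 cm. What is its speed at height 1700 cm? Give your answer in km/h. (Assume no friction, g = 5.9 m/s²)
Convert to SI: h₁−h₂ = 16.0 m
mgh₁ = mgh₂ + ½mv² ⇒ v = √(2g(h₁−h₂)) = √(2·5.9·16.0) = 13.7405 m/s = 49.47 km/h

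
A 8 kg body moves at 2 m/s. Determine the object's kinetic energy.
KE = ½mv² = ½(8)(2)² = 16.0 J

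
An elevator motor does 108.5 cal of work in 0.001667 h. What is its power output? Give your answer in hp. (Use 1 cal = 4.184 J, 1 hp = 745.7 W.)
Convert to SI: W = 453.964 J, t = 6.0012 s
P = W/t = 453.964/6.0012 = 75.6455 W = 0.1014 hp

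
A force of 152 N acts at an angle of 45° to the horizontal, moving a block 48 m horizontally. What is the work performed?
W = F·d·cosθ = (152)(48)cos(45°) = 5159 J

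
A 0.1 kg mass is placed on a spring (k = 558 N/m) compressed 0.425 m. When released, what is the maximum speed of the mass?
½kx² = ½mv² ⇒ v = x√(k/m) = (0.425)√(558/0.1) = 31.75 m/s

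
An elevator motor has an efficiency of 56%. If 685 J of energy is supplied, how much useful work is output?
W_out = η·W_in = 0.56·685 = 383.6 J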